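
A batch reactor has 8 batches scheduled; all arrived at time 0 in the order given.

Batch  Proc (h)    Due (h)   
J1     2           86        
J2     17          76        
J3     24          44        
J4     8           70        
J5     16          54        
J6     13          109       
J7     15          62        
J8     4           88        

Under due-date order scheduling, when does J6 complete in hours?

EDD (increasing due date): J3 J5 J7 J4 J2 J1 J8 J6.
J3: 0→24
J5: 24→40
J7: 40→55
J4: 55→63
J2: 63→80
J1: 80→82
J8: 82→86
J6: 86→99

99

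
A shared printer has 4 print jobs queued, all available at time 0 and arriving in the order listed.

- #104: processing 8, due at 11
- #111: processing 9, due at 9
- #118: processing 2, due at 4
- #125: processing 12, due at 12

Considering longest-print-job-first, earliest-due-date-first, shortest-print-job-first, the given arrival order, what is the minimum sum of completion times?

62

LPT (decreasing processing time): #125 #111 #104 #118.
#125: 0→12
#111: 12→21
#104: 21→29
#118: 29→31
Sum = 12+21+29+31 = 93.
EDD (increasing due date): #118 #111 #104 #125.
#118: 0→2
#111: 2→11
#104: 11→19
#125: 19→31
Sum = 2+11+19+31 = 63.
SPT (increasing processing time): #118 #104 #111 #125.
#118: 0→2
#104: 2→10
#111: 10→19
#125: 19→31
Sum = 2+10+19+31 = 62.
FIFO (arrival order): #104 #111 #118 #125.
#104: 0→8
#111: 8→17
#118: 17→19
#125: 19→31
Sum = 8+17+19+31 = 75.
LPT 93, EDD 63, SPT 62, FIFO 75 → minimum 62.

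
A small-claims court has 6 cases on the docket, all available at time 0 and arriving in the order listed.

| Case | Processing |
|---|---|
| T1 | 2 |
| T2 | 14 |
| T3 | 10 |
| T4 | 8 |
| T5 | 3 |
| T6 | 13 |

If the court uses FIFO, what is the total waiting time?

FIFO (arrival order): T1 T2 T3 T4 T5 T6.
T1: waits 0, runs 0→2
T2: waits 2, runs 2→16
T3: waits 16, runs 16→26
T4: waits 26, runs 26→34
T5: waits 34, runs 34→37
T6: waits 37, runs 37→50
Sum = 0+2+16+26+34+37 = 115.

115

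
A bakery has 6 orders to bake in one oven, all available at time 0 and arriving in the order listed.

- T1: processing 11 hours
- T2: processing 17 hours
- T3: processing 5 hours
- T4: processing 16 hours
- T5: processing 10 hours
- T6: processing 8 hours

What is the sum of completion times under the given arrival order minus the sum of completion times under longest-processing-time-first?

-30

FIFO (arrival order): T1 T2 T3 T4 T5 T6.
T1: 0→11
T2: 11→28
T3: 28→33
T4: 33→49
T5: 49→59
T6: 59→67
Sum = 11+28+33+49+59+67 = 247.
LPT (decreasing processing time): T2 T4 T1 T5 T6 T3.
T2: 0→17
T4: 17→33
T1: 33→44
T5: 44→54
T6: 54→62
T3: 62→67
Sum = 17+33+44+54+62+67 = 277.
Difference = 247 − 277 = -30.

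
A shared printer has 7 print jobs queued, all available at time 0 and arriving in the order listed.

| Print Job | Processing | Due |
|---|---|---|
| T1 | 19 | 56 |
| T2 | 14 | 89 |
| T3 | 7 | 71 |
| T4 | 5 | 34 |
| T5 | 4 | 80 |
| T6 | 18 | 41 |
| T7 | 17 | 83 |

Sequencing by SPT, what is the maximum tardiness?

28

SPT (increasing processing time): T5 T4 T3 T2 T7 T6 T1.
T5: 0→4, due 80, tardiness 0
T4: 4→9, due 34, tardiness 0
T3: 9→16, due 71, tardiness 0
T2: 16→30, due 89, tardiness 0
T7: 30→47, due 83, tardiness 0
T6: 47→65, due 41, tardiness 24
T1: 65→84, due 56, tardiness 28
Maximum = 28.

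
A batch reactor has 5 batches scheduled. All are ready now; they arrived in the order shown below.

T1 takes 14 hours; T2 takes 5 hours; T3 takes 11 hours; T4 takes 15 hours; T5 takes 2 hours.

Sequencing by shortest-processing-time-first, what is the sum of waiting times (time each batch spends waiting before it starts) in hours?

SPT (increasing processing time): T5 T2 T3 T1 T4.
T5: waits 0, runs 0→2
T2: waits 2, runs 2→7
T3: waits 7, runs 7→18
T1: waits 18, runs 18→32
T4: waits 32, runs 32→47
Sum = 0+2+7+18+32 = 59.

59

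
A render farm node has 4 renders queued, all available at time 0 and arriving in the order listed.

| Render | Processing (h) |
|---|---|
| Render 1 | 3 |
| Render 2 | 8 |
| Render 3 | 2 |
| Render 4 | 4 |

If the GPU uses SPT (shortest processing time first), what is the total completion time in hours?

33

SPT (increasing processing time): Render 3 Render 1 Render 4 Render 2.
Render 3: 0→2
Render 1: 2→5
Render 4: 5→9
Render 2: 9→17
Sum = 2+5+9+17 = 33.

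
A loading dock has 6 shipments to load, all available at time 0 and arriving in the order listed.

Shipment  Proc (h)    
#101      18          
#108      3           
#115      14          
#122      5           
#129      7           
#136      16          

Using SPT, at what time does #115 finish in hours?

SPT (increasing processing time): #108 #122 #129 #115 #136 #101.
#108: 0→3
#122: 3→8
#129: 8→15
#115: 15→29

29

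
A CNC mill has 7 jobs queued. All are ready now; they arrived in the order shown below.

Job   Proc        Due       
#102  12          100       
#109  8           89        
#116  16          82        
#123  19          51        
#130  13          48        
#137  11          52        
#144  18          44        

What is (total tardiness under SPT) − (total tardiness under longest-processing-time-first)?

17

SPT (increasing processing time): #109 #137 #102 #130 #116 #144 #123.
#109: 0→8, due 89, tardiness 0
#137: 8→19, due 52, tardiness 0
#102: 19→31, due 100, tardiness 0
#130: 31→44, due 48, tardiness 0
#116: 44→60, due 82, tardiness 0
#144: 60→78, due 44, tardiness 34
#123: 78→97, due 51, tardiness 46
Sum = 0+0+0+0+0+34+46 = 80.
LPT (decreasing processing time): #123 #144 #116 #130 #102 #137 #109.
#123: 0→19, due 51, tardiness 0
#144: 19→37, due 44, tardiness 0
#116: 37→53, due 82, tardiness 0
#130: 53→66, due 48, tardiness 18
#102: 66→78, due 100, tardiness 0
#137: 78→89, due 52, tardiness 37
#109: 89→97, due 89, tardiness 8
Sum = 0+0+0+18+0+37+8 = 63.
Difference = 80 − 63 = 17.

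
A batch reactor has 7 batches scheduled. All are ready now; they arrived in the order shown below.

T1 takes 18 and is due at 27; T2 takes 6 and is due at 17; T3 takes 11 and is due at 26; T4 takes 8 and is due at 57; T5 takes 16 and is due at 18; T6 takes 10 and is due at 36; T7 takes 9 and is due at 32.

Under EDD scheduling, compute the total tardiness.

EDD (increasing due date): T2 T5 T3 T1 T7 T6 T4.
T2: 0→6, due 17, tardiness 0
T5: 6→22, due 18, tardiness 4
T3: 22→33, due 26, tardiness 7
T1: 33→51, due 27, tardiness 24
T7: 51→60, due 32, tardiness 28
T6: 60→70, due 36, tardiness 34
T4: 70→78, due 57, tardiness 21
Sum = 0+4+7+24+28+34+21 = 118.

118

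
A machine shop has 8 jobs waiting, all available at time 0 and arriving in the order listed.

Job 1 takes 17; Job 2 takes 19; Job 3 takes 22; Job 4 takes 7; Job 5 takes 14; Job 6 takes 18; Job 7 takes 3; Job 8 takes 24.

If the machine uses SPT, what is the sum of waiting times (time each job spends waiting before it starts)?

315

SPT (increasing processing time): Job 7 Job 4 Job 5 Job 1 Job 6 Job 2 Job 3 Job 8.
Job 7: waits 0, runs 0→3
Job 4: waits 3, runs 3→10
Job 5: waits 10, runs 10→24
Job 1: waits 24, runs 24→41
Job 6: waits 41, runs 41→59
Job 2: waits 59, runs 59→78
Job 3: waits 78, runs 78→100
Job 8: waits 100, runs 100→124
Sum = 0+3+10+24+41+59+78+100 = 315.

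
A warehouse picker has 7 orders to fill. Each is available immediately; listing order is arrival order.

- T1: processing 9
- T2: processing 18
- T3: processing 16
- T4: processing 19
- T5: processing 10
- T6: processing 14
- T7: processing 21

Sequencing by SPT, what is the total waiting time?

SPT (increasing processing time): T1 T5 T6 T3 T2 T4 T7.
T1: waits 0, runs 0→9
T5: waits 9, runs 9→19
T6: waits 19, runs 19→33
T3: waits 33, runs 33→49
T2: waits 49, runs 49→67
T4: waits 67, runs 67→86
T7: waits 86, runs 86→107
Sum = 0+9+19+33+49+67+86 = 263.

263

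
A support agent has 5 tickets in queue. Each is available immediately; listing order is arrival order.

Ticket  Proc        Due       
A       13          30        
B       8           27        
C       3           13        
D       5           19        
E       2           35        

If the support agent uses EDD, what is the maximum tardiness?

0

EDD (increasing due date): C D B A E.
C: 0→3, due 13, tardiness 0
D: 3→8, due 19, tardiness 0
B: 8→16, due 27, tardiness 0
A: 16→29, due 30, tardiness 0
E: 29→31, due 35, tardiness 0
Maximum = 0.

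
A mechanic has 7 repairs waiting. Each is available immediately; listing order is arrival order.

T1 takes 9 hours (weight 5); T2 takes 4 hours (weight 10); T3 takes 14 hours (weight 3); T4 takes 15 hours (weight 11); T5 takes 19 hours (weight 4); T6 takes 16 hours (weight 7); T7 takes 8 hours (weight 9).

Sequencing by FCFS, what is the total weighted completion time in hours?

FIFO (arrival order): T1 T2 T3 T4 T5 T6 T7.
T1: finishes 9, weight 5, w·C = 45
T2: finishes 13, weight 10, w·C = 130
T3: finishes 27, weight 3, w·C = 81
T4: finishes 42, weight 11, w·C = 462
T5: finishes 61, weight 4, w·C = 244
T6: finishes 77, weight 7, w·C = 539
T7: finishes 85, weight 9, w·C = 765
Sum = 45+130+81+462+244+539+765 = 2266.

2266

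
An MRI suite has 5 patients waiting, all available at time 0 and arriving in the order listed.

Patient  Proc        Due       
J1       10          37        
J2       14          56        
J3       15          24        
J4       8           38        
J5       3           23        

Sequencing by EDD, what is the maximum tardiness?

0

EDD (increasing due date): J5 J3 J1 J4 J2.
J5: 0→3, due 23, tardiness 0
J3: 3→18, due 24, tardiness 0
J1: 18→28, due 37, tardiness 0
J4: 28→36, due 38, tardiness 0
J2: 36→50, due 56, tardiness 0
Maximum = 0.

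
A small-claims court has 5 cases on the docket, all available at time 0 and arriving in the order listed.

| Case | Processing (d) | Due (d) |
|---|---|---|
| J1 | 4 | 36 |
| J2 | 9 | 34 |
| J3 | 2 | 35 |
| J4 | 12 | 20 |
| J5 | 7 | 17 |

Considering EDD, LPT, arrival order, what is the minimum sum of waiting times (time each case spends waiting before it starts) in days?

59

EDD (increasing due date): J5 J4 J2 J3 J1.
J5: waits 0, runs 0→7
J4: waits 7, runs 7→19
J2: waits 19, runs 19→28
J3: waits 28, runs 28→30
J1: waits 30, runs 30→34
Sum = 0+7+19+28+30 = 84.
LPT (decreasing processing time): J4 J2 J5 J1 J3.
J4: waits 0, runs 0→12
J2: waits 12, runs 12→21
J5: waits 21, runs 21→28
J1: waits 28, runs 28→32
J3: waits 32, runs 32→34
Sum = 0+12+21+28+32 = 93.
FIFO (arrival order): J1 J2 J3 J4 J5.
J1: waits 0, runs 0→4
J2: waits 4, runs 4→13
J3: waits 13, runs 13→15
J4: waits 15, runs 15→27
J5: waits 27, runs 27→34
Sum = 0+4+13+15+27 = 59.
EDD 84, LPT 93, FIFO 59 → minimum 59.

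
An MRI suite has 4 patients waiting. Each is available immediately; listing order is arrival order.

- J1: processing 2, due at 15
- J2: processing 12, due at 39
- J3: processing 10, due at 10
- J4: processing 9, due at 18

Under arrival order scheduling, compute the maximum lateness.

FIFO (arrival order): J1 J2 J3 J4.
J1: 0→2, due 15, lateness -13
J2: 2→14, due 39, lateness -25
J3: 14→24, due 10, lateness 14
J4: 24→33, due 18, lateness 15
Maximum = 15.

15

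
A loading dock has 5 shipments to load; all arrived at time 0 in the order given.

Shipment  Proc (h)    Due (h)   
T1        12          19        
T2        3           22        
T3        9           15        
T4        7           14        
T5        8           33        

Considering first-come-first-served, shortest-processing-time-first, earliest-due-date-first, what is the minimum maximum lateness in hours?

FIFO (arrival order): T1 T2 T3 T4 T5.
T1: 0→12, due 19, lateness -7
T2: 12→15, due 22, lateness -7
T3: 15→24, due 15, lateness 9
T4: 24→31, due 14, lateness 17
T5: 31→39, due 33, lateness 6
Maximum = 17.
SPT (increasing processing time): T2 T4 T5 T3 T1.
T2: 0→3, due 22, lateness -19
T4: 3→10, due 14, lateness -4
T5: 10→18, due 33, lateness -15
T3: 18→27, due 15, lateness 12
T1: 27→39, due 19, lateness 20
Maximum = 20.
EDD (increasing due date): T4 T3 T1 T2 T5.
T4: 0→7, due 14, lateness -7
T3: 7→16, due 15, lateness 1
T1: 16→28, due 19, lateness 9
T2: 28→31, due 22, lateness 9
T5: 31→39, due 33, lateness 6
Maximum = 9.
FIFO 17, SPT 20, EDD 9 → minimum 9.

9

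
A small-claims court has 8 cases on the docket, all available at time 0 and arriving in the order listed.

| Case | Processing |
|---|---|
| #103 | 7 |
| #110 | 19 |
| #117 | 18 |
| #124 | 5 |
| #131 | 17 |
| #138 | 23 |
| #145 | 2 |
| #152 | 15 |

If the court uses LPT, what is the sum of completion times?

LPT (decreasing processing time): #138 #110 #117 #131 #152 #103 #124 #145.
#138: 0→23
#110: 23→42
#117: 42→60
#131: 60→77
#152: 77→92
#103: 92→99
#124: 99→104
#145: 104→106
Sum = 23+42+60+77+92+99+104+106 = 603.

603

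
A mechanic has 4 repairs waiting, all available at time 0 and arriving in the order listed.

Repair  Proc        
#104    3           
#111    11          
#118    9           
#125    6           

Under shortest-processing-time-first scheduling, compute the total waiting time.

30

SPT (increasing processing time): #104 #125 #118 #111.
#104: waits 0, runs 0→3
#125: waits 3, runs 3→9
#118: waits 9, runs 9→18
#111: waits 18, runs 18→29
Sum = 0+3+9+18 = 30.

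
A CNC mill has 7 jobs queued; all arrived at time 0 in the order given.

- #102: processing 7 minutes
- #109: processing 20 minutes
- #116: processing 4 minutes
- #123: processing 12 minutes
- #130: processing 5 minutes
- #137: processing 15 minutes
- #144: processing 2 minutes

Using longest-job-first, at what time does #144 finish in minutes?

65

LPT (decreasing processing time): #109 #137 #123 #102 #130 #116 #144.
#109: 0→20
#137: 20→35
#123: 35→47
#102: 47→54
#130: 54→59
#116: 59→63
#144: 63→65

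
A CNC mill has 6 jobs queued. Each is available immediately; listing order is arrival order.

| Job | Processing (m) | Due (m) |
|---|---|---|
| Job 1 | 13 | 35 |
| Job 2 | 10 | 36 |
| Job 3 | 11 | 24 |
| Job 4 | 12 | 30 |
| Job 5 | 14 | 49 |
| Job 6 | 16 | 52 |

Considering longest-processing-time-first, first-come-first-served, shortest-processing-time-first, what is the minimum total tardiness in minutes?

LPT (decreasing processing time): Job 6 Job 5 Job 1 Job 4 Job 3 Job 2.
Job 6: 0→16, due 52, tardiness 0
Job 5: 16→30, due 49, tardiness 0
Job 1: 30→43, due 35, tardiness 8
Job 4: 43→55, due 30, tardiness 25
Job 3: 55→66, due 24, tardiness 42
Job 2: 66→76, due 36, tardiness 40
Sum = 0+0+8+25+42+40 = 115.
FIFO (arrival order): Job 1 Job 2 Job 3 Job 4 Job 5 Job 6.
Job 1: 0→13, due 35, tardiness 0
Job 2: 13→23, due 36, tardiness 0
Job 3: 23→34, due 24, tardiness 10
Job 4: 34→46, due 30, tardiness 16
Job 5: 46→60, due 49, tardiness 11
Job 6: 60→76, due 52, tardiness 24
Sum = 0+0+10+16+11+24 = 61.
SPT (increasing processing time): Job 2 Job 3 Job 4 Job 1 Job 5 Job 6.
Job 2: 0→10, due 36, tardiness 0
Job 3: 10→21, due 24, tardiness 0
Job 4: 21→33, due 30, tardiness 3
Job 1: 33→46, due 35, tardiness 11
Job 5: 46→60, due 49, tardiness 11
Job 6: 60→76, due 52, tardiness 24
Sum = 0+0+3+11+11+24 = 49.
LPT 115, FIFO 61, SPT 49 → minimum 49.

49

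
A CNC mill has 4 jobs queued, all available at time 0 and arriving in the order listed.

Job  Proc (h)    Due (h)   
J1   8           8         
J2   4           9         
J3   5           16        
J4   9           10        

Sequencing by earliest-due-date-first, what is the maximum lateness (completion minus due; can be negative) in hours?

11

EDD (increasing due date): J1 J2 J4 J3.
J1: 0→8, due 8, lateness 0
J2: 8→12, due 9, lateness 3
J4: 12→21, due 10, lateness 11
J3: 21→26, due 16, lateness 10
Maximum = 11.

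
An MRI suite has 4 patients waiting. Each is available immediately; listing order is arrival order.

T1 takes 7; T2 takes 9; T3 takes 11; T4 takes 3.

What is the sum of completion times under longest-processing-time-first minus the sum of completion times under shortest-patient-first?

26

LPT (decreasing processing time): T3 T2 T1 T4.
T3: 0→11
T2: 11→20
T1: 20→27
T4: 27→30
Sum = 11+20+27+30 = 88.
SPT (increasing processing time): T4 T1 T2 T3.
T4: 0→3
T1: 3→10
T2: 10→19
T3: 19→30
Sum = 3+10+19+30 = 62.
Difference = 88 − 62 = 26.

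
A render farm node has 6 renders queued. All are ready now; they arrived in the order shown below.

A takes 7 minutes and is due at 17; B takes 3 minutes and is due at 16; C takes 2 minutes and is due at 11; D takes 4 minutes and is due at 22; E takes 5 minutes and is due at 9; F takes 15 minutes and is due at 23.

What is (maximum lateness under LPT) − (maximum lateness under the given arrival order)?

12

LPT (decreasing processing time): F A E D B C.
F: 0→15, due 23, lateness -8
A: 15→22, due 17, lateness 5
E: 22→27, due 9, lateness 18
D: 27→31, due 22, lateness 9
B: 31→34, due 16, lateness 18
C: 34→36, due 11, lateness 25
Maximum = 25.
FIFO (arrival order): A B C D E F.
A: 0→7, due 17, lateness -10
B: 7→10, due 16, lateness -6
C: 10→12, due 11, lateness 1
D: 12→16, due 22, lateness -6
E: 16→21, due 9, lateness 12
F: 21→36, due 23, lateness 13
Maximum = 13.
Difference = 25 − 13 = 12.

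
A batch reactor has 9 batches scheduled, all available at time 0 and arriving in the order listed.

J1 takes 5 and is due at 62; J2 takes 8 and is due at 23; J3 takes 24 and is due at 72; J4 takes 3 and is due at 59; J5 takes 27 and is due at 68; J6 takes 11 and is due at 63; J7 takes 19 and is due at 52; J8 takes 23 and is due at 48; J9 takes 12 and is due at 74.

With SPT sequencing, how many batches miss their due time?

SPT (increasing processing time): J4 J1 J2 J6 J9 J7 J8 J3 J5.
J4: 0→3, due 59, tardiness 0
J1: 3→8, due 62, tardiness 0
J2: 8→16, due 23, tardiness 0
J6: 16→27, due 63, tardiness 0
J9: 27→39, due 74, tardiness 0
J7: 39→58, due 52, tardiness 6
J8: 58→81, due 48, tardiness 33
J3: 81→105, due 72, tardiness 33
J5: 105→132, due 68, tardiness 64
Late batches: 4.

4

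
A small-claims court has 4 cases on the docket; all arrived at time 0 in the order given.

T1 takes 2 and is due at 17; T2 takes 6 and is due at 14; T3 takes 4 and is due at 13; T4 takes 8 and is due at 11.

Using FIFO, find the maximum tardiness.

FIFO (arrival order): T1 T2 T3 T4.
T1: 0→2, due 17, tardiness 0
T2: 2→8, due 14, tardiness 0
T3: 8→12, due 13, tardiness 0
T4: 12→20, due 11, tardiness 9
Maximum = 9.

9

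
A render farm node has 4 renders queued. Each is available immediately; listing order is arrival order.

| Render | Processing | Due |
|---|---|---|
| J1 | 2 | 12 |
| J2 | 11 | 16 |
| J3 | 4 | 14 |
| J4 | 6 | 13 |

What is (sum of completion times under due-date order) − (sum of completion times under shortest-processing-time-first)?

2

EDD (increasing due date): J1 J4 J3 J2.
J1: 0→2
J4: 2→8
J3: 8→12
J2: 12→23
Sum = 2+8+12+23 = 45.
SPT (increasing processing time): J1 J3 J4 J2.
J1: 0→2
J3: 2→6
J4: 6→12
J2: 12→23
Sum = 2+6+12+23 = 43.
Difference = 45 − 43 = 2.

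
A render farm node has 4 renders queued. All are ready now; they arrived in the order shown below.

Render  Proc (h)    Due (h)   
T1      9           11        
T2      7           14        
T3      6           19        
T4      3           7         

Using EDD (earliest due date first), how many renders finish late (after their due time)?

EDD (increasing due date): T4 T1 T2 T3.
T4: 0→3, due 7, tardiness 0
T1: 3→12, due 11, tardiness 1
T2: 12→19, due 14, tardiness 5
T3: 19→25, due 19, tardiness 6
Late renders: 3.

3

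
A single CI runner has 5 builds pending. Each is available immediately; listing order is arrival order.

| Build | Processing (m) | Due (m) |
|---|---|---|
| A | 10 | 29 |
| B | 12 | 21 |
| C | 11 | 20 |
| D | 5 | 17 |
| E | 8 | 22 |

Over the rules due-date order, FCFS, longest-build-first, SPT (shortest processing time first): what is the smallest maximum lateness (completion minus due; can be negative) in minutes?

EDD (increasing due date): D C B E A.
D: 0→5, due 17, lateness -12
C: 5→16, due 20, lateness -4
B: 16→28, due 21, lateness 7
E: 28→36, due 22, lateness 14
A: 36→46, due 29, lateness 17
Maximum = 17.
FIFO (arrival order): A B C D E.
A: 0→10, due 29, lateness -19
B: 10→22, due 21, lateness 1
C: 22→33, due 20, lateness 13
D: 33→38, due 17, lateness 21
E: 38→46, due 22, lateness 24
Maximum = 24.
LPT (decreasing processing time): B C A E D.
B: 0→12, due 21, lateness -9
C: 12→23, due 20, lateness 3
A: 23→33, due 29, lateness 4
E: 33→41, due 22, lateness 19
D: 41→46, due 17, lateness 29
Maximum = 29.
SPT (increasing processing time): D E A C B.
D: 0→5, due 17, lateness -12
E: 5→13, due 22, lateness -9
A: 13→23, due 29, lateness -6
C: 23→34, due 20, lateness 14
B: 34→46, due 21, lateness 25
Maximum = 25.
EDD 17, FIFO 24, LPT 29, SPT 25 → minimum 17.

17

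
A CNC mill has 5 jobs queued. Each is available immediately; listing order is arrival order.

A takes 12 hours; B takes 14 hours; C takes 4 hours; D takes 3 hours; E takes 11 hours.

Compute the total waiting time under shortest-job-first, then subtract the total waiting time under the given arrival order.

-43

SPT (increasing processing time): D C E A B.
D: waits 0, runs 0→3
C: waits 3, runs 3→7
E: waits 7, runs 7→18
A: waits 18, runs 18→30
B: waits 30, runs 30→44
Sum = 0+3+7+18+30 = 58.
FIFO (arrival order): A B C D E.
A: waits 0, runs 0→12
B: waits 12, runs 12→26
C: waits 26, runs 26→30
D: waits 30, runs 30→33
E: waits 33, runs 33→44
Sum = 0+12+26+30+33 = 101.
Difference = 58 − 101 = -43.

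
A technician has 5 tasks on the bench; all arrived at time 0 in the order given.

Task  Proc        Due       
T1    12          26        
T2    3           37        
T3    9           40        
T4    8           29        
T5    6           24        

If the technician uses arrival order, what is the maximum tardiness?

FIFO (arrival order): T1 T2 T3 T4 T5.
T1: 0→12, due 26, tardiness 0
T2: 12→15, due 37, tardiness 0
T3: 15→24, due 40, tardiness 0
T4: 24→32, due 29, tardiness 3
T5: 32→38, due 24, tardiness 14
Maximum = 14.

14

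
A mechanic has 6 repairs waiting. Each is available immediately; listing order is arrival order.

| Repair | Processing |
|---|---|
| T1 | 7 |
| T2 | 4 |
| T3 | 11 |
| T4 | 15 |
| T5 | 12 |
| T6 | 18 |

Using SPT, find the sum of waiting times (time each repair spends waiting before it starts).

120

SPT (increasing processing time): T2 T1 T3 T5 T4 T6.
T2: waits 0, runs 0→4
T1: waits 4, runs 4→11
T3: waits 11, runs 11→22
T5: waits 22, runs 22→34
T4: waits 34, runs 34→49
T6: waits 49, runs 49→67
Sum = 0+4+11+22+34+49 = 120.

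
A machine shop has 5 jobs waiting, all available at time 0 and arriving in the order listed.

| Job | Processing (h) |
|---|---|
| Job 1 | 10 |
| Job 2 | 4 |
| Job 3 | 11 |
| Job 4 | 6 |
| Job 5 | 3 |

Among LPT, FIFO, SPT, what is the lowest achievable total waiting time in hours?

LPT (decreasing processing time): Job 3 Job 1 Job 4 Job 2 Job 5.
Job 3: waits 0, runs 0→11
Job 1: waits 11, runs 11→21
Job 4: waits 21, runs 21→27
Job 2: waits 27, runs 27→31
Job 5: waits 31, runs 31→34
Sum = 0+11+21+27+31 = 90.
FIFO (arrival order): Job 1 Job 2 Job 3 Job 4 Job 5.
Job 1: waits 0, runs 0→10
Job 2: waits 10, runs 10→14
Job 3: waits 14, runs 14→25
Job 4: waits 25, runs 25→31
Job 5: waits 31, runs 31→34
Sum = 0+10+14+25+31 = 80.
SPT (increasing processing time): Job 5 Job 2 Job 4 Job 1 Job 3.
Job 5: waits 0, runs 0→3
Job 2: waits 3, runs 3→7
Job 4: waits 7, runs 7→13
Job 1: waits 13, runs 13→23
Job 3: waits 23, runs 23→34
Sum = 0+3+7+13+23 = 46.
LPT 90, FIFO 80, SPT 46 → minimum 46.

46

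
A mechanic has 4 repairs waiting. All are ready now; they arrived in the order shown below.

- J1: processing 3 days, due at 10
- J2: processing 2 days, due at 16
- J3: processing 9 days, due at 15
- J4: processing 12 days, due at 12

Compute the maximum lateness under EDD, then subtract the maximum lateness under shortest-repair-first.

-4

EDD (increasing due date): J1 J4 J3 J2.
J1: 0→3, due 10, lateness -7
J4: 3→15, due 12, lateness 3
J3: 15→24, due 15, lateness 9
J2: 24→26, due 16, lateness 10
Maximum = 10.
SPT (increasing processing time): J2 J1 J3 J4.
J2: 0→2, due 16, lateness -14
J1: 2→5, due 10, lateness -5
J3: 5→14, due 15, lateness -1
J4: 14→26, due 12, lateness 14
Maximum = 14.
Difference = 10 − 14 = -4.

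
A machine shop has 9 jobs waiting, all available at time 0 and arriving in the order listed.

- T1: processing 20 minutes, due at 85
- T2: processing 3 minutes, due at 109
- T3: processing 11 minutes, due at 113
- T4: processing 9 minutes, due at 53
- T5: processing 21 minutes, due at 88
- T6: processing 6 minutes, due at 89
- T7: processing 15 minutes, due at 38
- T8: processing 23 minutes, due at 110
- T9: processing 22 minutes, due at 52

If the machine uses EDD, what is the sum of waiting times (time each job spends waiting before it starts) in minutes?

EDD (increasing due date): T7 T9 T4 T1 T5 T6 T2 T8 T3.
T7: waits 0, runs 0→15
T9: waits 15, runs 15→37
T4: waits 37, runs 37→46
T1: waits 46, runs 46→66
T5: waits 66, runs 66→87
T6: waits 87, runs 87→93
T2: waits 93, runs 93→96
T8: waits 96, runs 96→119
T3: waits 119, runs 119→130
Sum = 0+15+37+46+66+87+93+96+119 = 559.

559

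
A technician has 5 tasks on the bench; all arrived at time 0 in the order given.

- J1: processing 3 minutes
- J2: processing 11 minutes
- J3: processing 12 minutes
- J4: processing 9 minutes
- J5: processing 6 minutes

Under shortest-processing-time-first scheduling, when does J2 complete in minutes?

29

SPT (increasing processing time): J1 J5 J4 J2 J3.
J1: 0→3
J5: 3→9
J4: 9→18
J2: 18→29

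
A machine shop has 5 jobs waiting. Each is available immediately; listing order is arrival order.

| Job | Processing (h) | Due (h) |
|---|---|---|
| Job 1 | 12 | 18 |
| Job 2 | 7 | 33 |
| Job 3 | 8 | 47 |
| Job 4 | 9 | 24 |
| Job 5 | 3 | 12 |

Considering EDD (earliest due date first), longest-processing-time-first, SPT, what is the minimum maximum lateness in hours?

EDD (increasing due date): Job 5 Job 1 Job 4 Job 2 Job 3.
Job 5: 0→3, due 12, lateness -9
Job 1: 3→15, due 18, lateness -3
Job 4: 15→24, due 24, lateness 0
Job 2: 24→31, due 33, lateness -2
Job 3: 31→39, due 47, lateness -8
Maximum = 0.
LPT (decreasing processing time): Job 1 Job 4 Job 3 Job 2 Job 5.
Job 1: 0→12, due 18, lateness -6
Job 4: 12→21, due 24, lateness -3
Job 3: 21→29, due 47, lateness -18
Job 2: 29→36, due 33, lateness 3
Job 5: 36→39, due 12, lateness 27
Maximum = 27.
SPT (increasing processing time): Job 5 Job 2 Job 3 Job 4 Job 1.
Job 5: 0→3, due 12, lateness -9
Job 2: 3→10, due 33, lateness -23
Job 3: 10→18, due 47, lateness -29
Job 4: 18→27, due 24, lateness 3
Job 1: 27→39, due 18, lateness 21
Maximum = 21.
EDD 0, LPT 27, SPT 21 → minimum 0.

0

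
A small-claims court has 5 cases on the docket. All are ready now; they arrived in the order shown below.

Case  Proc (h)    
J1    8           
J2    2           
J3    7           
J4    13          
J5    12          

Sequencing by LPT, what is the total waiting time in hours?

LPT (decreasing processing time): J4 J5 J1 J3 J2.
J4: waits 0, runs 0→13
J5: waits 13, runs 13→25
J1: waits 25, runs 25→33
J3: waits 33, runs 33→40
J2: waits 40, runs 40→42
Sum = 0+13+25+33+40 = 111.

111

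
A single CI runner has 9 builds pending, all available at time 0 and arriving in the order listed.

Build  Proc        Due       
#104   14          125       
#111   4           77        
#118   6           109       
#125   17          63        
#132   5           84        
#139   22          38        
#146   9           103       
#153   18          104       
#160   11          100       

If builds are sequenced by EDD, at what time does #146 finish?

EDD (increasing due date): #139 #125 #111 #132 #160 #146 #153 #118 #104.
#139: 0→22
#125: 22→39
#111: 39→43
#132: 43→48
#160: 48→59
#146: 59→68

68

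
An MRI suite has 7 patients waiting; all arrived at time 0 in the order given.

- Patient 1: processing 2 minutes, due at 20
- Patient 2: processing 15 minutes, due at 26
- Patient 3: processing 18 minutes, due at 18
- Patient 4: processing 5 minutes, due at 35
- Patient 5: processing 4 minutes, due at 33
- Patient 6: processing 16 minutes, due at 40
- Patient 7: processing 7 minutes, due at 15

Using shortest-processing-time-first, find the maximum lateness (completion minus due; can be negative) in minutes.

SPT (increasing processing time): Patient 1 Patient 5 Patient 4 Patient 7 Patient 2 Patient 6 Patient 3.
Patient 1: 0→2, due 20, lateness -18
Patient 5: 2→6, due 33, lateness -27
Patient 4: 6→11, due 35, lateness -24
Patient 7: 11→18, due 15, lateness 3
Patient 2: 18→33, due 26, lateness 7
Patient 6: 33→49, due 40, lateness 9
Patient 3: 49→67, due 18, lateness 49
Maximum = 49.

49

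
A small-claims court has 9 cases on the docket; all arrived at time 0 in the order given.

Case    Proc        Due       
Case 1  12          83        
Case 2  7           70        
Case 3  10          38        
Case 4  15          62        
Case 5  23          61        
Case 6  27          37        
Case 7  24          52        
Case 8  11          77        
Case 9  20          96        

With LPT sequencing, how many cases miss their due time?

LPT (decreasing processing time): Case 6 Case 7 Case 5 Case 9 Case 4 Case 1 Case 8 Case 3 Case 2.
Case 6: 0→27, due 37, tardiness 0
Case 7: 27→51, due 52, tardiness 0
Case 5: 51→74, due 61, tardiness 13
Case 9: 74→94, due 96, tardiness 0
Case 4: 94→109, due 62, tardiness 47
Case 1: 109→121, due 83, tardiness 38
Case 8: 121→132, due 77, tardiness 55
Case 3: 132→142, due 38, tardiness 104
Case 2: 142→149, due 70, tardiness 79
Late cases: 6.

6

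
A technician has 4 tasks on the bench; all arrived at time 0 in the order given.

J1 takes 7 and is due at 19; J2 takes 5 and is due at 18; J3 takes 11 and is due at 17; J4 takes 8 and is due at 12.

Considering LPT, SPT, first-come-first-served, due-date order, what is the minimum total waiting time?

LPT (decreasing processing time): J3 J4 J1 J2.
J3: waits 0, runs 0→11
J4: waits 11, runs 11→19
J1: waits 19, runs 19→26
J2: waits 26, runs 26→31
Sum = 0+11+19+26 = 56.
SPT (increasing processing time): J2 J1 J4 J3.
J2: waits 0, runs 0→5
J1: waits 5, runs 5→12
J4: waits 12, runs 12→20
J3: waits 20, runs 20→31
Sum = 0+5+12+20 = 37.
FIFO (arrival order): J1 J2 J3 J4.
J1: waits 0, runs 0→7
J2: waits 7, runs 7→12
J3: waits 12, runs 12→23
J4: waits 23, runs 23→31
Sum = 0+7+12+23 = 42.
EDD (increasing due date): J4 J3 J2 J1.
J4: waits 0, runs 0→8
J3: waits 8, runs 8→19
J2: waits 19, runs 19→24
J1: waits 24, runs 24→31
Sum = 0+8+19+24 = 51.
LPT 56, SPT 37, FIFO 42, EDD 51 → minimum 37.

37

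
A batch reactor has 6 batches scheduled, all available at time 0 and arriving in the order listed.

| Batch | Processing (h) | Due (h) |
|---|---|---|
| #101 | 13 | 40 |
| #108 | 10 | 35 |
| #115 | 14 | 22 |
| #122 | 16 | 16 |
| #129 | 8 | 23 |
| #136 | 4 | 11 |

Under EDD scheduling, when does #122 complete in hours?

EDD (increasing due date): #136 #122 #115 #129 #108 #101.
#136: 0→4
#122: 4→20

20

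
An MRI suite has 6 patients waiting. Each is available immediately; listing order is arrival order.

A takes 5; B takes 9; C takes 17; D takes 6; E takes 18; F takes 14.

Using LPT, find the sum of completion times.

LPT (decreasing processing time): E C F B D A.
E: 0→18
C: 18→35
F: 35→49
B: 49→58
D: 58→64
A: 64→69
Sum = 18+35+49+58+64+69 = 293.

293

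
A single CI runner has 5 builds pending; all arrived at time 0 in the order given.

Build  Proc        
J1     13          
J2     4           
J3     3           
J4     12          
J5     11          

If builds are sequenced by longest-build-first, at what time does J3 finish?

LPT (decreasing processing time): J1 J4 J5 J2 J3.
J1: 0→13
J4: 13→25
J5: 25→36
J2: 36→40
J3: 40→43

43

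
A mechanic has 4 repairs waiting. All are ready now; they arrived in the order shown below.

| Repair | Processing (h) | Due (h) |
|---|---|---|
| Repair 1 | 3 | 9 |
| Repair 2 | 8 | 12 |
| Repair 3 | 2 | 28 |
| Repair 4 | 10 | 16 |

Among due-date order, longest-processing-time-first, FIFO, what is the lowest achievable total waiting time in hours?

27

EDD (increasing due date): Repair 1 Repair 2 Repair 4 Repair 3.
Repair 1: waits 0, runs 0→3
Repair 2: waits 3, runs 3→11
Repair 4: waits 11, runs 11→21
Repair 3: waits 21, runs 21→23
Sum = 0+3+11+21 = 35.
LPT (decreasing processing time): Repair 4 Repair 2 Repair 1 Repair 3.
Repair 4: waits 0, runs 0→10
Repair 2: waits 10, runs 10→18
Repair 1: waits 18, runs 18→21
Repair 3: waits 21, runs 21→23
Sum = 0+10+18+21 = 49.
FIFO (arrival order): Repair 1 Repair 2 Repair 3 Repair 4.
Repair 1: waits 0, runs 0→3
Repair 2: waits 3, runs 3→11
Repair 3: waits 11, runs 11→13
Repair 4: waits 13, runs 13→23
Sum = 0+3+11+13 = 27.
EDD 35, LPT 49, FIFO 27 → minimum 27.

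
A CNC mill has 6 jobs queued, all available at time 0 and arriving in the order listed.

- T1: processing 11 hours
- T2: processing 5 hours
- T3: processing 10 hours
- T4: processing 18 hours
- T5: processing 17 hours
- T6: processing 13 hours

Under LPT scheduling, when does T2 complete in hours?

LPT (decreasing processing time): T4 T5 T6 T1 T3 T2.
T4: 0→18
T5: 18→35
T6: 35→48
T1: 48→59
T3: 59→69
T2: 69→74

74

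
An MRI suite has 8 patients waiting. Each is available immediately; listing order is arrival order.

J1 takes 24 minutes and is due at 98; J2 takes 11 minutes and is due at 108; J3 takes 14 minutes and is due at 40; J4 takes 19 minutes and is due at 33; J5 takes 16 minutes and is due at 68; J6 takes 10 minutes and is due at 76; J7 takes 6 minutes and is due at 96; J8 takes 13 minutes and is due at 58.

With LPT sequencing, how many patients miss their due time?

LPT (decreasing processing time): J1 J4 J5 J3 J8 J2 J6 J7.
J1: 0→24, due 98, tardiness 0
J4: 24→43, due 33, tardiness 10
J5: 43→59, due 68, tardiness 0
J3: 59→73, due 40, tardiness 33
J8: 73→86, due 58, tardiness 28
J2: 86→97, due 108, tardiness 0
J6: 97→107, due 76, tardiness 31
J7: 107→113, due 96, tardiness 17
Late patients: 5.

5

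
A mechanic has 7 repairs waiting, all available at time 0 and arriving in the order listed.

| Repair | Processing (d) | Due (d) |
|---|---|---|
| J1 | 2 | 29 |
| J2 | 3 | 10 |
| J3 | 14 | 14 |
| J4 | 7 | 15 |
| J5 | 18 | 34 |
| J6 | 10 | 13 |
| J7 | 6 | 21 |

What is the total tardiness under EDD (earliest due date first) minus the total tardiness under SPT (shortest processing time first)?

EDD (increasing due date): J2 J6 J3 J4 J7 J1 J5.
J2: 0→3, due 10, tardiness 0
J6: 3→13, due 13, tardiness 0
J3: 13→27, due 14, tardiness 13
J4: 27→34, due 15, tardiness 19
J7: 34→40, due 21, tardiness 19
J1: 40→42, due 29, tardiness 13
J5: 42→60, due 34, tardiness 26
Sum = 0+0+13+19+19+13+26 = 90.
SPT (increasing processing time): J1 J2 J7 J4 J6 J3 J5.
J1: 0→2, due 29, tardiness 0
J2: 2→5, due 10, tardiness 0
J7: 5→11, due 21, tardiness 0
J4: 11→18, due 15, tardiness 3
J6: 18→28, due 13, tardiness 15
J3: 28→42, due 14, tardiness 28
J5: 42→60, due 34, tardiness 26
Sum = 0+0+0+3+15+28+26 = 72.
Difference = 90 − 72 = 18.

18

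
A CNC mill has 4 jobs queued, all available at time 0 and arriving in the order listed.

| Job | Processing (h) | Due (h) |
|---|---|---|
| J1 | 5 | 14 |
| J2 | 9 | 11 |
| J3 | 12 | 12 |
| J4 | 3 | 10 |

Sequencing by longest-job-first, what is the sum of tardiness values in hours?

41

LPT (decreasing processing time): J3 J2 J1 J4.
J3: 0→12, due 12, tardiness 0
J2: 12→21, due 11, tardiness 10
J1: 21→26, due 14, tardiness 12
J4: 26→29, due 10, tardiness 19
Sum = 0+10+12+19 = 41.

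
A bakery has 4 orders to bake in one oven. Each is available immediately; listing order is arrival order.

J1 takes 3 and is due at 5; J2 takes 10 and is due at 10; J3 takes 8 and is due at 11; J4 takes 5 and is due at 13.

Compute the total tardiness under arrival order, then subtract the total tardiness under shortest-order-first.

5

FIFO (arrival order): J1 J2 J3 J4.
J1: 0→3, due 5, tardiness 0
J2: 3→13, due 10, tardiness 3
J3: 13→21, due 11, tardiness 10
J4: 21→26, due 13, tardiness 13
Sum = 0+3+10+13 = 26.
SPT (increasing processing time): J1 J4 J3 J2.
J1: 0→3, due 5, tardiness 0
J4: 3→8, due 13, tardiness 0
J3: 8→16, due 11, tardiness 5
J2: 16→26, due 10, tardiness 16
Sum = 0+0+5+16 = 21.
Difference = 26 − 21 = 5.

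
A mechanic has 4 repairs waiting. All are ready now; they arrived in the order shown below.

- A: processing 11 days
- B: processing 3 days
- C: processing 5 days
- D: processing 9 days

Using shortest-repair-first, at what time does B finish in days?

SPT (increasing processing time): B C D A.
B: 0→3

3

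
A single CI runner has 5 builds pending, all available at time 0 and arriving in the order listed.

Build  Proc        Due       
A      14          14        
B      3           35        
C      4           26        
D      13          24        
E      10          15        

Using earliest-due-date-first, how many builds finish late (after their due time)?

EDD (increasing due date): A E D C B.
A: 0→14, due 14, tardiness 0
E: 14→24, due 15, tardiness 9
D: 24→37, due 24, tardiness 13
C: 37→41, due 26, tardiness 15
B: 41→44, due 35, tardiness 9
Late builds: 4.

4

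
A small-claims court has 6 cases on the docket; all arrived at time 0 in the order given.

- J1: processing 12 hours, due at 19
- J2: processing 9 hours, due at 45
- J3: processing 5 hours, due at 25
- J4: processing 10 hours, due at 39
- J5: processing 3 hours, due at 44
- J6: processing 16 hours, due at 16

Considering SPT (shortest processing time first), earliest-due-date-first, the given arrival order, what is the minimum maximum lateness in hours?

SPT (increasing processing time): J5 J3 J2 J4 J1 J6.
J5: 0→3, due 44, lateness -41
J3: 3→8, due 25, lateness -17
J2: 8→17, due 45, lateness -28
J4: 17→27, due 39, lateness -12
J1: 27→39, due 19, lateness 20
J6: 39→55, due 16, lateness 39
Maximum = 39.
EDD (increasing due date): J6 J1 J3 J4 J5 J2.
J6: 0→16, due 16, lateness 0
J1: 16→28, due 19, lateness 9
J3: 28→33, due 25, lateness 8
J4: 33→43, due 39, lateness 4
J5: 43→46, due 44, lateness 2
J2: 46→55, due 45, lateness 10
Maximum = 10.
FIFO (arrival order): J1 J2 J3 J4 J5 J6.
J1: 0→12, due 19, lateness -7
J2: 12→21, due 45, lateness -24
J3: 21→26, due 25, lateness 1
J4: 26→36, due 39, lateness -3
J5: 36→39, due 44, lateness -5
J6: 39→55, due 16, lateness 39
Maximum = 39.
SPT 39, EDD 10, FIFO 39 → minimum 10.

10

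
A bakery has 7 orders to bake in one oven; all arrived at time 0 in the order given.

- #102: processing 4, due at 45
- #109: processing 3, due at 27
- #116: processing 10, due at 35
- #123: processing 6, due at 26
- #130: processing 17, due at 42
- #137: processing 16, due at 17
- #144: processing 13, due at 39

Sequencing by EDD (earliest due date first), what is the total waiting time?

211

EDD (increasing due date): #137 #123 #109 #116 #144 #130 #102.
#137: waits 0, runs 0→16
#123: waits 16, runs 16→22
#109: waits 22, runs 22→25
#116: waits 25, runs 25→35
#144: waits 35, runs 35→48
#130: waits 48, runs 48→65
#102: waits 65, runs 65→69
Sum = 0+16+22+25+35+48+65 = 211.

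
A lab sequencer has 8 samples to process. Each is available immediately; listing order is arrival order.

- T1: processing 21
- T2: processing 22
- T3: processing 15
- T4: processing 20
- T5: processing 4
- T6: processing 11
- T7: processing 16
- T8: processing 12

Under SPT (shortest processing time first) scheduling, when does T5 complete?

SPT (increasing processing time): T5 T6 T8 T3 T7 T4 T1 T2.
T5: 0→4

4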